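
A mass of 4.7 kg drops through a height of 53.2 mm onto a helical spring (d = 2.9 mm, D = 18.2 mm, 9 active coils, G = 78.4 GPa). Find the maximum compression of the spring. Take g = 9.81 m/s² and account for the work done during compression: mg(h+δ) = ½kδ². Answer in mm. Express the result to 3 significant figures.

23.5 mm

k = Gd⁴/(8D³N_a) = (78.4×10³)(2.9⁴)/(8·18.2³·9) = 12.775 N/mm
W = mg = 4.7 × 9.81 = 46.107 N
½kδ² − Wδ − Wh = 0 → δ = (W + √(W² + 2kWh))/k
δ = (46.107 + √(2125.9 + 62671.5))/12.775 = (46.107 + 254.55)/12.775 = 23.535 mm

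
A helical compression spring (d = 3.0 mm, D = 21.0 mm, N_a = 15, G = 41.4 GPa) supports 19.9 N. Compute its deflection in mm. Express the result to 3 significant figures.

k = Gd⁴/(8D³N_a) = (41.4×10³)(3.0⁴)/(8·21.0³·15) = 3.0175 N/mm
δ = F/k = 19.9 / 3.0175 = 6.5949 mm

6.59 mm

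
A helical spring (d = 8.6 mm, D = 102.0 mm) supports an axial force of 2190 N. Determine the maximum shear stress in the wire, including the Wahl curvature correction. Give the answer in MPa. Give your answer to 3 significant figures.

Spring index C = D/d = 102.0/8.6 = 11.8605
K_W = (4C−1)/(4C−4) + 0.615/C = 46.442/43.442 + 0.0519 = 1.1209
τ₀ = 8FD/(πd³) = 8·2190·102.0/(π·8.6³) = 1.78704e+06/1998.2 = 894.31 MPa
τ_max = K·τ₀ = 1.1209 × 894.31 = 1002.4 MPa

1000 MPa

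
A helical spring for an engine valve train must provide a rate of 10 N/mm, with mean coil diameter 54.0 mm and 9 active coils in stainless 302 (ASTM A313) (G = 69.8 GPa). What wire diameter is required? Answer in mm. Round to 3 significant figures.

d = (8D³N_a·k / G)^(1/4) = (8·54.0³·9·10 / (69.8×10³))^0.25
  = (1624.3)^0.25 = 6.3484 mm

6.35 mm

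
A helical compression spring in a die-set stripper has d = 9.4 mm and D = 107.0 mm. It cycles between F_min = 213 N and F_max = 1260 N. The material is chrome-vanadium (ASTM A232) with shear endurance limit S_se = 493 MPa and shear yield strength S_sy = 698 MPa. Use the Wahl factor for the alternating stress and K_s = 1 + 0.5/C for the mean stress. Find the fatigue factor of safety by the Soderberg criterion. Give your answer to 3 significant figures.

C = D/d = 107.0/9.4 = 11.3830; K_W = (4C−1)/(4C−4)+0.615/C = 1.1263; K_s = 1+0.5/C = 1.0439
F_a = (F_max−F_min)/2 = 523.5 N; F_m = (F_max+F_min)/2 = 736.5 N
τ_a = K_W·8F_aD/(πd³) = 1.1263 × 171.73 = 193.42 MPa
τ_m = K_s·8F_mD/(πd³) = 1.0439 × 241.61 = 252.22 MPa
Soderberg: 1/n_f = τ_a/S_se + τ_m/S_sy = 193.42/493 + 252.22/698 = 0.39233 + 0.36135 = 0.75368
n_f = 1/0.75368 = 1.327

1.33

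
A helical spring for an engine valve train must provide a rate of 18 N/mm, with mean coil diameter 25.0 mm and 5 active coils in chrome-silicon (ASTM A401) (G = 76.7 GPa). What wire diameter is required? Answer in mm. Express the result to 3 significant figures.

d = (8D³N_a·k / G)^(1/4) = (8·25.0³·5·18 / (76.7×10³))^0.25
  = (146.68)^0.25 = 3.4801 mm

3.48 mm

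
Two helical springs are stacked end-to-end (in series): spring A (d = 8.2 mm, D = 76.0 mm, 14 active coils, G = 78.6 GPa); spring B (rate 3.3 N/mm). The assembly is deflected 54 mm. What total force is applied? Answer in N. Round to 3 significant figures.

122 N

k_A = Gd⁴/(8D³N_a) = (78.6×10³)(8.2⁴)/(8·76.0³·14) = 7.228 N/mm
Series: 1/k_eq = 1/7.228 + 1/3.3 = 0.44138; k_eq = 2.2656 N/mm
F = k_eq·δ = 2.2656·54 = 122.34 N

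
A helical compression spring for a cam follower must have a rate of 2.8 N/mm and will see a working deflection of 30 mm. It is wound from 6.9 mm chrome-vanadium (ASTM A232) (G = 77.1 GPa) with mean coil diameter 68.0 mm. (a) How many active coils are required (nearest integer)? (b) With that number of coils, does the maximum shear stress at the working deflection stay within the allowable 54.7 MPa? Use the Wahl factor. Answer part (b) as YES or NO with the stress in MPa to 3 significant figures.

N_a = Gd⁴/(8D³k) = (77.1×10³)(6.9⁴)/(8·68.0³·2.8) = 24.81 → N_a = 25
Actual rate k = Gd⁴/(8D³·25) = 2.779 N/mm
Working load F = kδ = 2.779·30 = 83.371 N
C = 68.0/6.9 = 9.8551; K_W = (4C−1)/(4C−4)+0.615/C = 1.1471
τ_max = K_W·8FD/(πd³) = 1.1471·43.946 = 50.41 MPa
τ_max ≤ 54.7 MPa → acceptable

(a) 25 coils; (b) YES, τ_max = 50.4 MPa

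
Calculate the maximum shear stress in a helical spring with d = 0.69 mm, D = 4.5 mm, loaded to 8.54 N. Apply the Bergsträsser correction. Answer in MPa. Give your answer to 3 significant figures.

362 MPa

Spring index C = D/d = 4.5/0.69 = 6.5217
K_B = (4C+2)/(4C−3) = 28.087/23.087 = 1.2166
τ₀ = 8FD/(πd³) = 8·8.54·4.5/(π·0.69³) = 307.44/1.032 = 297.9 MPa
τ_max = K·τ₀ = 1.2166 × 297.9 = 362.41 MPa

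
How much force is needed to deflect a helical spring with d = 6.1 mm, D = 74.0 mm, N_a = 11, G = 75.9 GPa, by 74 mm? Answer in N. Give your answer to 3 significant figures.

k = Gd⁴/(8D³N_a) = (75.9×10³)(6.1⁴)/(8·74.0³·11) = 2.947 N/mm
F = k·δ = 2.947 × 74 = 218.08 N

218 N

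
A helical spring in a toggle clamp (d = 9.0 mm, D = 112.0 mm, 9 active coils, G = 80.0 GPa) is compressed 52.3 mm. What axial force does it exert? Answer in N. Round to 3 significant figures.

k = Gd⁴/(8D³N_a) = (80.0×10³)(9.0⁴)/(8·112.0³·9) = 5.1889 N/mm
F = k·δ = 5.1889 × 52.3 = 271.38 N

271 N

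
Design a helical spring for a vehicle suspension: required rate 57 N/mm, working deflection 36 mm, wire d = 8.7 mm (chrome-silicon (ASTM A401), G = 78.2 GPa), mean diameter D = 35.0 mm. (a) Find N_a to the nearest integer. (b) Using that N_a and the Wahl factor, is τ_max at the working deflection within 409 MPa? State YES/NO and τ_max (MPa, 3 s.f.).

(a) 23 coils; (b) YES, τ_max = 388 MPa

N_a = Gd⁴/(8D³k) = (78.2×10³)(8.7⁴)/(8·35.0³·57) = 22.91 → N_a = 23
Actual rate k = Gd⁴/(8D³·23) = 56.789 N/mm
Working load F = kδ = 56.789·36 = 2044.4 N
C = 35.0/8.7 = 4.0230; K_W = (4C−1)/(4C−4)+0.615/C = 1.4010
τ_max = K_W·8FD/(πd³) = 1.4010·276.7 = 387.65 MPa
τ_max ≤ 409 MPa → acceptable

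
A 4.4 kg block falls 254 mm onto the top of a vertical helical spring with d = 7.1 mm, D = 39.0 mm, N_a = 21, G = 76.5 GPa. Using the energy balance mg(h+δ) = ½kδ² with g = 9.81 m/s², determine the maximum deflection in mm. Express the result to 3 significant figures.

k = Gd⁴/(8D³N_a) = (76.5×10³)(7.1⁴)/(8·39.0³·21) = 19.507 N/mm
W = mg = 4.4 × 9.81 = 43.164 N
½kδ² − Wδ − Wh = 0 → δ = (W + √(W² + 2kWh))/k
δ = (43.164 + √(1863.1 + 427737))/19.507 = (43.164 + 655.44)/19.507 = 35.813 mm

35.8 mm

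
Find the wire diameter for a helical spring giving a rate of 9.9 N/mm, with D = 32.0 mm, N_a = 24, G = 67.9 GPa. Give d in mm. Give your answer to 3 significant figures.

5.50 mm

d = (8D³N_a·k / G)^(1/4) = (8·32.0³·24·9.9 / (67.9×10³))^0.25
  = (917.31)^0.25 = 5.5034 mm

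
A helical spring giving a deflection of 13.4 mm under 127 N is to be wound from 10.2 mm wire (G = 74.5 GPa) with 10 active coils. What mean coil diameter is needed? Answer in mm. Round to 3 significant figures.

102 mm

Required rate k = F/δ = 127/13.4 = 9.4776 N/mm
D = (Gd⁴/(8N_a·k))^(1/3) = (74.5×10³·10.2⁴/(8·10·9.4776))^(1/3)
  = (1.06357e+06)^(1/3) = 102.0758 mm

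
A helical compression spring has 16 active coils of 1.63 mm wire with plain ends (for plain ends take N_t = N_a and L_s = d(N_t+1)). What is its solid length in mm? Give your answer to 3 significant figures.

27.7 mm

plain ends: N_t = N_a = 16
L_s = d·(N_t+1) = 1.63 × 17 = 27.71 mm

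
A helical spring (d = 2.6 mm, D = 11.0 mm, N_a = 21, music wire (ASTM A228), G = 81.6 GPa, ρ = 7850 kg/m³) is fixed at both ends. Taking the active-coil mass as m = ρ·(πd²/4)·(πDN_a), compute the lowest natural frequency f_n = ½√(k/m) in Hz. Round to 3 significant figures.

k = Gd⁴/(8D³N_a) = (81.6×10³)(2.6⁴)/(8·11.0³·21) = 16.676 N/mm = 16676 N/m
Wire length L = πDN_a = π·11.0·21 = 725.71 mm
m = ρ·(πd²/4)·L = 7850 × 5.3093×10⁻⁶ m² × 0.72571 m = 0.030246 kg
f_n = ½√(k/m) = 0.5·√(16676/0.030246) = 0.5·√(5.5135e+05) = 371.27 Hz

371 Hz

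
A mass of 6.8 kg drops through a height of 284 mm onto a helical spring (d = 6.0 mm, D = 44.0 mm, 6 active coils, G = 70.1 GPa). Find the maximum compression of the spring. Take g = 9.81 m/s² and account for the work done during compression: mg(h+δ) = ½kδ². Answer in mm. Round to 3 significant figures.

k = Gd⁴/(8D³N_a) = (70.1×10³)(6.0⁴)/(8·44.0³·6) = 22.219 N/mm
W = mg = 6.8 × 9.81 = 66.708 N
½kδ² − Wδ − Wh = 0 → δ = (W + √(W² + 2kWh))/k
δ = (66.708 + √(4450 + 841880))/22.219 = (66.708 + 919.96)/22.219 = 44.407 mm

44.4 mm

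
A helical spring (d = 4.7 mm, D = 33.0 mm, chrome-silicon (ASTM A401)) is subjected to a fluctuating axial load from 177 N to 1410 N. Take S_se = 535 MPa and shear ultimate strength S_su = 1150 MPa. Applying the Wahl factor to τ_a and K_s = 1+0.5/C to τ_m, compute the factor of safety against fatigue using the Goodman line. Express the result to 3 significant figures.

0.578

C = D/d = 33.0/4.7 = 7.0213; K_W = (4C−1)/(4C−4)+0.615/C = 1.2121; K_s = 1+0.5/C = 1.0712
F_a = (F_max−F_min)/2 = 616.5 N; F_m = (F_max+F_min)/2 = 793.5 N
τ_a = K_W·8F_aD/(πd³) = 1.2121 × 498.99 = 604.85 MPa
τ_m = K_s·8F_mD/(πd³) = 1.0712 × 642.25 = 687.99 MPa
Goodman: 1/n_f = τ_a/S_se + τ_m/S_su = 604.85/535 + 687.99/1150 = 1.13057 + 0.59825 = 1.7288
n_f = 1/1.7288 = 0.5784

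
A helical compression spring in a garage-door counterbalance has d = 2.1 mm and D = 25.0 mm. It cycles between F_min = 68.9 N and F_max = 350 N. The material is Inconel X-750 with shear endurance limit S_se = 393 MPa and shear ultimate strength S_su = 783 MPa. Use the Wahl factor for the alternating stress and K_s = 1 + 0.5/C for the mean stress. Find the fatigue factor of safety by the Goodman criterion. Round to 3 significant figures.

0.214

C = D/d = 25.0/2.1 = 11.9048; K_W = (4C−1)/(4C−4)+0.615/C = 1.1204; K_s = 1+0.5/C = 1.0420
F_a = (F_max−F_min)/2 = 140.55 N; F_m = (F_max+F_min)/2 = 209.45 N
τ_a = K_W·8F_aD/(πd³) = 1.1204 × 966.17 = 1082.5 MPa
τ_m = K_s·8F_mD/(πd³) = 1.0420 × 1439.8 = 1500.3 MPa
Goodman: 1/n_f = τ_a/S_se + τ_m/S_su = 1082.5/393 + 1500.3/783 = 2.75453 + 1.91606 = 4.6706
n_f = 1/4.6706 = 0.2141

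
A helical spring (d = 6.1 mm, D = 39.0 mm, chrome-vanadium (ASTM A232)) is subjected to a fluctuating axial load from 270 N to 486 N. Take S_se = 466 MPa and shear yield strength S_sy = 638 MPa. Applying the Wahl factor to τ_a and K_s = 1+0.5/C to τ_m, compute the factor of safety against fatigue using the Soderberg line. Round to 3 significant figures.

2.47

C = D/d = 39.0/6.1 = 6.3934; K_W = (4C−1)/(4C−4)+0.615/C = 1.2353; K_s = 1+0.5/C = 1.0782
F_a = (F_max−F_min)/2 = 108 N; F_m = (F_max+F_min)/2 = 378 N
τ_a = K_W·8F_aD/(πd³) = 1.2353 × 47.254 = 58.371 MPa
τ_m = K_s·8F_mD/(πd³) = 1.0782 × 165.39 = 178.32 MPa
Soderberg: 1/n_f = τ_a/S_se + τ_m/S_sy = 58.371/466 + 178.32/638 = 0.12526 + 0.27950 = 0.40476
n_f = 1/0.40476 = 2.471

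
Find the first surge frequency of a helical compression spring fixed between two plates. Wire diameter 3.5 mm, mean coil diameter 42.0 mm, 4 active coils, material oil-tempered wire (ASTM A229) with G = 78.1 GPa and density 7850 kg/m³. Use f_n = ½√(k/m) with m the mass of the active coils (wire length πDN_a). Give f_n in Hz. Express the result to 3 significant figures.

176 Hz

k = Gd⁴/(8D³N_a) = (78.1×10³)(3.5⁴)/(8·42.0³·4) = 4.9434 N/mm = 4943.4 N/m
Wire length L = πDN_a = π·42.0·4 = 527.79 mm
m = ρ·(πd²/4)·L = 7850 × 9.6211×10⁻⁶ m² × 0.52779 m = 0.039862 kg
f_n = ½√(k/m) = 0.5·√(4943.4/0.039862) = 0.5·√(1.2401e+05) = 176.08 Hz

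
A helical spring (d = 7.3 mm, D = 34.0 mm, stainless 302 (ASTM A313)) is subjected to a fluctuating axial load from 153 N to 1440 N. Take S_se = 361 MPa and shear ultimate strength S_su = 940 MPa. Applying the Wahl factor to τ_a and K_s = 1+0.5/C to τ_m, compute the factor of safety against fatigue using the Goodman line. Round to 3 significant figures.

1.35

C = D/d = 34.0/7.3 = 4.6575; K_W = (4C−1)/(4C−4)+0.615/C = 1.3371; K_s = 1+0.5/C = 1.1074
F_a = (F_max−F_min)/2 = 643.5 N; F_m = (F_max+F_min)/2 = 796.5 N
τ_a = K_W·8F_aD/(πd³) = 1.3371 × 143.22 = 191.5 MPa
τ_m = K_s·8F_mD/(πd³) = 1.1074 × 177.27 = 196.3 MPa
Goodman: 1/n_f = τ_a/S_se + τ_m/S_su = 191.5/361 + 196.3/940 = 0.53046 + 0.20883 = 0.73929
n_f = 1/0.73929 = 1.353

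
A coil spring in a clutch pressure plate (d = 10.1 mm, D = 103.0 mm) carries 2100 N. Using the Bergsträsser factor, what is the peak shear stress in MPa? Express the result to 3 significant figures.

Spring index C = D/d = 103.0/10.1 = 10.1980
K_B = (4C+2)/(4C−3) = 42.792/37.792 = 1.1323
τ₀ = 8FD/(πd³) = 8·2100·103.0/(π·10.1³) = 1.7304e+06/3236.8 = 534.6 MPa
τ_max = K·τ₀ = 1.1323 × 534.6 = 605.33 MPa

605 MPa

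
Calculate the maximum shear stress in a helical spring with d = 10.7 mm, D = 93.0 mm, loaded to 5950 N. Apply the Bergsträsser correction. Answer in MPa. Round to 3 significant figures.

1330 MPa

Spring index C = D/d = 93.0/10.7 = 8.6916
K_B = (4C+2)/(4C−3) = 36.766/31.766 = 1.1574
τ₀ = 8FD/(πd³) = 8·5950·93.0/(π·10.7³) = 4.4268e+06/3848.6 = 1150.2 MPa
τ_max = K·τ₀ = 1.1574 × 1150.2 = 1331.3 MPa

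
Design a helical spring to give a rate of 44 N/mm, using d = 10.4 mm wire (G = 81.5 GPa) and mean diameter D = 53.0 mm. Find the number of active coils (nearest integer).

N_a = Gd⁴/(8D³k) = (81.5×10³ × 10.4⁴)/(8 × 53.0³ × 44)
    = 9.53435e+08 / 5.24047e+07 = 18.19 → 18 coils

18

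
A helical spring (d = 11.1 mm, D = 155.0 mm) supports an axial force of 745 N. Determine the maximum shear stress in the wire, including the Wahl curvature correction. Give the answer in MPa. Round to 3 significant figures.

237 MPa

Spring index C = D/d = 155.0/11.1 = 13.9640
K_W = (4C−1)/(4C−4) + 0.615/C = 54.856/51.856 + 0.0440 = 1.1019
τ₀ = 8FD/(πd³) = 8·745·155.0/(π·11.1³) = 923800/4296.5 = 215.01 MPa
τ_max = K·τ₀ = 1.1019 × 215.01 = 236.92 MPa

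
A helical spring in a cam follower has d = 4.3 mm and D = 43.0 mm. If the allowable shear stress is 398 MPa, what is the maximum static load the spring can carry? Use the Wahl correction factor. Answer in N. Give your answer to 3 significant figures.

252 N

C = D/d = 43.0/4.3 = 10.0000
K_W = (4C−1)/(4C−4) + 0.615/C = 39.000/36.000 + 0.0615 = 1.1448
τ_max = K·8FD/(πd³) → F_max = τ_allow·πd³/(8DK)
F_max = 398·π·4.3³/(8·43.0·1.1448) = 99412/393.82 = 252.43 N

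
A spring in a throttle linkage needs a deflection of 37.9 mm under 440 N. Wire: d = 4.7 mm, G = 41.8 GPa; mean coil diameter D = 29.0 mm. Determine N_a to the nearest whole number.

9

Required rate k = F/δ = 440/37.9 = 11.609 N/mm
N_a = Gd⁴/(8D³k) = (41.8×10³ × 4.7⁴)/(8 × 29.0³ × 11.609)
    = 2.03971e+07 / 2.26515e+06 = 9.005 → 9 coils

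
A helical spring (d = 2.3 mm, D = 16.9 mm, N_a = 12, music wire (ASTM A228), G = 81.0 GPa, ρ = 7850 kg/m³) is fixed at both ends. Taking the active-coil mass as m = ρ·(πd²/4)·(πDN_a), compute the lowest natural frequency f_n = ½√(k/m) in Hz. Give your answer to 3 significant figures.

k = Gd⁴/(8D³N_a) = (81.0×10³)(2.3⁴)/(8·16.9³·12) = 4.8918 N/mm = 4891.8 N/m
Wire length L = πDN_a = π·16.9·12 = 637.11 mm
m = ρ·(πd²/4)·L = 7850 × 4.1548×10⁻⁶ m² × 0.63711 m = 0.020779 kg
f_n = ½√(k/m) = 0.5·√(4891.8/0.020779) = 0.5·√(2.3541e+05) = 242.6 Hz

243 Hz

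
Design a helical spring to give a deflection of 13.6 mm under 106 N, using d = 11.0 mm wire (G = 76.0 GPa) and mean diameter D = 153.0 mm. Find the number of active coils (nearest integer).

5

Required rate k = F/δ = 106/13.6 = 7.7941 N/mm
N_a = Gd⁴/(8D³k) = (76.0×10³ × 11.0⁴)/(8 × 153.0³ × 7.7941)
    = 1.11272e+09 / 2.23322e+08 = 4.983 → 5 coils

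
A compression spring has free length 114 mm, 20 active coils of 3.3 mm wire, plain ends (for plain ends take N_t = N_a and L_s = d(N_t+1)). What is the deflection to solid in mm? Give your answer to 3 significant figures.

N_t = 20; L_s = 3.3·21 = 69.3 mm
δ_solid = L₀ − L_s = 114 − 69.3 = 44.7 mm

44.7 mm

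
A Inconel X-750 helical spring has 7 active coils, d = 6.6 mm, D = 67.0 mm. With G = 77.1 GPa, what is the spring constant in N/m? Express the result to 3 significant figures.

8690 N/m

k = Gd⁴/(8D³N_a) = (77.1×10³ × 6.6⁴) / (8 × 67.0³ × 7)
  = 1.46295e+08 / 1.68427e+07 = 8.686 N/mm = 8686 N/m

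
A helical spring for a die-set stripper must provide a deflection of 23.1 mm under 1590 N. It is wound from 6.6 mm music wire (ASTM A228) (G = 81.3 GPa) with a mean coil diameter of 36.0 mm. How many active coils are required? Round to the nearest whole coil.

6

Required rate k = F/δ = 1590/23.1 = 68.831 N/mm
N_a = Gd⁴/(8D³k) = (81.3×10³ × 6.6⁴)/(8 × 36.0³ × 68.831)
    = 1.54265e+08 / 2.56911e+07 = 6.005 → 6 coils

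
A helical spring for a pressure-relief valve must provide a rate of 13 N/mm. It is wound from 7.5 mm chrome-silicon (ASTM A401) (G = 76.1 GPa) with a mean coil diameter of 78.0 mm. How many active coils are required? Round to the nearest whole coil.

5

N_a = Gd⁴/(8D³k) = (76.1×10³ × 7.5⁴)/(8 × 78.0³ × 13)
    = 2.40785e+08 / 4.93534e+07 = 4.879 → 5 coils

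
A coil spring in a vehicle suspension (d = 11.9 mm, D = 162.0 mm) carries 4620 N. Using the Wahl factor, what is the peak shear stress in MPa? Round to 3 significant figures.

1250 MPa

Spring index C = D/d = 162.0/11.9 = 13.6134
K_W = (4C−1)/(4C−4) + 0.615/C = 53.454/50.454 + 0.0452 = 1.1046
τ₀ = 8FD/(πd³) = 8·4620·162.0/(π·11.9³) = 5.98752e+06/5294.1 = 1131 MPa
τ_max = K·τ₀ = 1.1046 × 1131 = 1249.3 MPa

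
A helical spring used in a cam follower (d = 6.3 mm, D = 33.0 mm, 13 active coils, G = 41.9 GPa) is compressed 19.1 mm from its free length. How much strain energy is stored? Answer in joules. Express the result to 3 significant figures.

3.22 J

k = Gd⁴/(8D³N_a) = (41.9×10³)(6.3⁴)/(8·33.0³·13) = 17.66 N/mm
U = ½kδ² = 0.5 × 17.66 × 19.1² = 3221.3 N·mm = 3.2213 J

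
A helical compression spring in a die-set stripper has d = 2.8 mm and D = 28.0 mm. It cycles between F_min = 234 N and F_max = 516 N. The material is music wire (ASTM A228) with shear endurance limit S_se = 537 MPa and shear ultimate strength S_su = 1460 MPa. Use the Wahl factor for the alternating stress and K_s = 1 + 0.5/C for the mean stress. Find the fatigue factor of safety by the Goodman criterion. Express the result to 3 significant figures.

C = D/d = 28.0/2.8 = 10.0000; K_W = (4C−1)/(4C−4)+0.615/C = 1.1448; K_s = 1+0.5/C = 1.0500
F_a = (F_max−F_min)/2 = 141 N; F_m = (F_max+F_min)/2 = 375 N
τ_a = K_W·8F_aD/(πd³) = 1.1448 × 457.98 = 524.31 MPa
τ_m = K_s·8F_mD/(πd³) = 1.0500 × 1218 = 1278.9 MPa
Goodman: 1/n_f = τ_a/S_se + τ_m/S_su = 524.31/537 + 1278.9/1460 = 0.97636 + 0.87598 = 1.8523
n_f = 1/1.8523 = 0.5399

0.540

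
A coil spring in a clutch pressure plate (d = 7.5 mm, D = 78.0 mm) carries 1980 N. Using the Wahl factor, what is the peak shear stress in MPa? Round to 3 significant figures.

1060 MPa

Spring index C = D/d = 78.0/7.5 = 10.4000
K_W = (4C−1)/(4C−4) + 0.615/C = 40.600/37.600 + 0.0591 = 1.1389
τ₀ = 8FD/(πd³) = 8·1980·78.0/(π·7.5³) = 1.23552e+06/1325.4 = 932.22 MPa
τ_max = K·τ₀ = 1.1389 × 932.22 = 1061.7 MPa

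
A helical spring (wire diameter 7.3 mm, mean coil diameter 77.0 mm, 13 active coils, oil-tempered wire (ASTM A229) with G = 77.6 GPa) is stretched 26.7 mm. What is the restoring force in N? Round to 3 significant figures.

124 N

k = Gd⁴/(8D³N_a) = (77.6×10³)(7.3⁴)/(8·77.0³·13) = 4.6414 N/mm
F = k·δ = 4.6414 × 26.7 = 123.92 N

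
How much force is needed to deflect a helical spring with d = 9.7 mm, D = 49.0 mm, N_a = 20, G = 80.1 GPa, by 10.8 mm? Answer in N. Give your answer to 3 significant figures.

k = Gd⁴/(8D³N_a) = (80.1×10³)(9.7⁴)/(8·49.0³·20) = 37.671 N/mm
F = k·δ = 37.671 × 10.8 = 406.85 N

407 N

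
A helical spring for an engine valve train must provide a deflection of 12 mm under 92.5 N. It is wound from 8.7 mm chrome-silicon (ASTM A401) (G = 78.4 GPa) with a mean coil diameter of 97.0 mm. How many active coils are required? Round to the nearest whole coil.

8

Required rate k = F/δ = 92.5/12 = 7.7083 N/mm
N_a = Gd⁴/(8D³k) = (78.4×10³ × 8.7⁴)/(8 × 97.0³ × 7.7083)
    = 4.49152e+08 / 5.62815e+07 = 7.98 → 8 coils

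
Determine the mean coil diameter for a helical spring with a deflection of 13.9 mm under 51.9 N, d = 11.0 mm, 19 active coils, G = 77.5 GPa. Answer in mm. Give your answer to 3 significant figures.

Required rate k = F/δ = 51.9/13.9 = 3.7338 N/mm
D = (Gd⁴/(8N_a·k))^(1/3) = (77.5×10³·11.0⁴/(8·19·3.7338))^(1/3)
  = (1.99929e+06)^(1/3) = 125.9772 mm

126 mm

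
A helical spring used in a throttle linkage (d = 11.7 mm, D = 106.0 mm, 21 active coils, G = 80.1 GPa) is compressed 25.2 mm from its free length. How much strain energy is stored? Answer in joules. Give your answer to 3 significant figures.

2.38 J

k = Gd⁴/(8D³N_a) = (80.1×10³)(11.7⁴)/(8·106.0³·21) = 7.5015 N/mm
U = ½kδ² = 0.5 × 7.5015 × 25.2² = 2381.9 N·mm = 2.3819 J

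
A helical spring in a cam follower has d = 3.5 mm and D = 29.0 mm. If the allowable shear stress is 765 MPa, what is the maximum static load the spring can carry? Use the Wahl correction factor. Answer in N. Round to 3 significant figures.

377 N

C = D/d = 29.0/3.5 = 8.2857
K_W = (4C−1)/(4C−4) + 0.615/C = 32.143/29.143 + 0.0742 = 1.1772
τ_max = K·8FD/(πd³) → F_max = τ_allow·πd³/(8DK)
F_max = 765·π·3.5³/(8·29.0·1.1772) = 1.0304e+05/273.1 = 377.3 N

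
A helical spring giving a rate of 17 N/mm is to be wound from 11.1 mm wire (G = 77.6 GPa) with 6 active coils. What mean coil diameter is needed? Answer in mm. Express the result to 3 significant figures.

D = (Gd⁴/(8N_a·k))^(1/3) = (77.6×10³·11.1⁴/(8·6·17))^(1/3)
  = (1.44366e+06)^(1/3) = 113.0198 mm

113 mm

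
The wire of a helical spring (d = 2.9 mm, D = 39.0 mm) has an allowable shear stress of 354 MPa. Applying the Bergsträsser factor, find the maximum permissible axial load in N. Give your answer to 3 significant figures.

79.1 N

C = D/d = 39.0/2.9 = 13.4483
K_B = (4C+2)/(4C−3) = 55.793/50.793 = 1.0984
τ_max = K·8FD/(πd³) → F_max = τ_allow·πd³/(8DK)
F_max = 354·π·2.9³/(8·39.0·1.0984) = 27124/342.71 = 79.144 N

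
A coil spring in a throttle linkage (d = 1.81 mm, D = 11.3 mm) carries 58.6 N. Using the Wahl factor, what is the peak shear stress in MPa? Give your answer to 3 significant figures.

Spring index C = D/d = 11.3/1.81 = 6.2431
K_W = (4C−1)/(4C−4) + 0.615/C = 23.972/20.972 + 0.0985 = 1.2416
τ₀ = 8FD/(πd³) = 8·58.6·11.3/(π·1.81³) = 5297.44/18.629 = 284.37 MPa
τ_max = K·τ₀ = 1.2416 × 284.37 = 353.06 MPa

353 MPa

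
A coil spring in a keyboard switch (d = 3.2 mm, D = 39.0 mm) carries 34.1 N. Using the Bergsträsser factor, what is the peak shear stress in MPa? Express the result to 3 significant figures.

Spring index C = D/d = 39.0/3.2 = 12.1875
K_B = (4C+2)/(4C−3) = 50.750/45.750 = 1.1093
τ₀ = 8FD/(πd³) = 8·34.1·39.0/(π·3.2³) = 10639.2/102.94 = 103.35 MPa
τ_max = K·τ₀ = 1.1093 × 103.35 = 114.64 MPa

115 MPa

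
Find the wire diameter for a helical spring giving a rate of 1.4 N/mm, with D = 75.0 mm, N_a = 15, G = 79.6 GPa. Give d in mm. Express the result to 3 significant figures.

d = (8D³N_a·k / G)^(1/4) = (8·75.0³·15·1.4 / (79.6×10³))^0.25
  = (890.39)^0.25 = 5.4625 mm

5.46 mm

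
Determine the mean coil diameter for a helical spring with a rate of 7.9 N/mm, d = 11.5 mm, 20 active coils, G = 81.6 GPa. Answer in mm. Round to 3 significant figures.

104 mm

D = (Gd⁴/(8N_a·k))^(1/3) = (81.6×10³·11.5⁴/(8·20·7.9))^(1/3)
  = (1.12911e+06)^(1/3) = 104.1305 mm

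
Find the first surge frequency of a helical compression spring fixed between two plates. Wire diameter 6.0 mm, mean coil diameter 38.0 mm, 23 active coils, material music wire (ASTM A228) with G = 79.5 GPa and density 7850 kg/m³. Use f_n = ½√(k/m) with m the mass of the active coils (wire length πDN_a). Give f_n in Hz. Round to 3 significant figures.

k = Gd⁴/(8D³N_a) = (79.5×10³)(6.0⁴)/(8·38.0³·23) = 10.205 N/mm = 10205 N/m
Wire length L = πDN_a = π·38.0·23 = 2745.8 mm
m = ρ·(πd²/4)·L = 7850 × 28.274×10⁻⁶ m² × 2.7458 m = 0.60943 kg
f_n = ½√(k/m) = 0.5·√(10205/0.60943) = 0.5·√(16745) = 64.701 Hz

64.7 Hz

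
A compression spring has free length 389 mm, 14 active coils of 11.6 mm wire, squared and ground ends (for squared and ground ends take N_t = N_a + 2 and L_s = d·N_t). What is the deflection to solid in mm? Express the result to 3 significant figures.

N_t = 16; L_s = 11.6·16 = 185.6 mm
δ_solid = L₀ − L_s = 389 − 185.6 = 203.4 mm

203 mm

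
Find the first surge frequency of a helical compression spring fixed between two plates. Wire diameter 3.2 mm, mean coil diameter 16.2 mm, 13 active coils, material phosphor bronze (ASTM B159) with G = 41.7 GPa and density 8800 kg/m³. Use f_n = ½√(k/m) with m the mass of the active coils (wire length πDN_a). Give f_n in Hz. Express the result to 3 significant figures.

230 Hz

k = Gd⁴/(8D³N_a) = (41.7×10³)(3.2⁴)/(8·16.2³·13) = 9.8891 N/mm = 9889.1 N/m
Wire length L = πDN_a = π·16.2·13 = 661.62 mm
m = ρ·(πd²/4)·L = 8800 × 8.0425×10⁻⁶ m² × 0.66162 m = 0.046825 kg
f_n = ½√(k/m) = 0.5·√(9889.1/0.046825) = 0.5·√(2.1119e+05) = 229.78 Hz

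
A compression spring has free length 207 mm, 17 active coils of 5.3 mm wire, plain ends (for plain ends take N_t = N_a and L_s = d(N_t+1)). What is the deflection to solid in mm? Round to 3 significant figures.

N_t = 17; L_s = 5.3·18 = 95.4 mm
δ_solid = L₀ − L_s = 207 − 95.4 = 111.6 mm

112 mm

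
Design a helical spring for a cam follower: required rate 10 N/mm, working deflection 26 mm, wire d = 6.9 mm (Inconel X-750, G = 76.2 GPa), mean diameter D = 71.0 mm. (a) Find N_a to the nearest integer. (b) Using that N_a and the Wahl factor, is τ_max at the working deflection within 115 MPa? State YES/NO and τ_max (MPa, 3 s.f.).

N_a = Gd⁴/(8D³k) = (76.2×10³)(6.9⁴)/(8·71.0³·10) = 6.032 → N_a = 6
Actual rate k = Gd⁴/(8D³·6) = 10.054 N/mm
Working load F = kδ = 10.054·26 = 261.4 N
C = 71.0/6.9 = 10.2899; K_W = (4C−1)/(4C−4)+0.615/C = 1.1405
τ_max = K_W·8FD/(πd³) = 1.1405·143.87 = 164.08 MPa
τ_max > 115 MPa → exceeds allowable

(a) 6 coils; (b) NO, τ_max = 164 MPa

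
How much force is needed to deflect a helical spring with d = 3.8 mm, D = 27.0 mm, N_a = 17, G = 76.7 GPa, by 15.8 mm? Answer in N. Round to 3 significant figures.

94.4 N

k = Gd⁴/(8D³N_a) = (76.7×10³)(3.8⁴)/(8·27.0³·17) = 5.9745 N/mm
F = k·δ = 5.9745 × 15.8 = 94.397 N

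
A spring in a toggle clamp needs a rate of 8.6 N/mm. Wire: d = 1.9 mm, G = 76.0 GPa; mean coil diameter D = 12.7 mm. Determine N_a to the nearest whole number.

N_a = Gd⁴/(8D³k) = (76.0×10³ × 1.9⁴)/(8 × 12.7³ × 8.6)
    = 990440 / 140929 = 7.028 → 7 coils

7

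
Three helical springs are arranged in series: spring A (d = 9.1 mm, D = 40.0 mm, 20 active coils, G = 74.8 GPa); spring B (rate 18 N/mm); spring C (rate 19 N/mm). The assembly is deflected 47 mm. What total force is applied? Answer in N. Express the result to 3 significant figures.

367 N

k_A = Gd⁴/(8D³N_a) = (74.8×10³)(9.1⁴)/(8·40.0³·20) = 50.092 N/mm
Series: 1/k_eq = 1/50.092 + 1/18 + 1/19 = 0.12815; k_eq = 7.8033 N/mm
F = k_eq·δ = 7.8033·47 = 366.76 N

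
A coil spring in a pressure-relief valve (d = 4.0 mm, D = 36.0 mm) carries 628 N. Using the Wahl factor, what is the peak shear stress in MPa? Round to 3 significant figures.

1050 MPa

Spring index C = D/d = 36.0/4.0 = 9.0000
K_W = (4C−1)/(4C−4) + 0.615/C = 35.000/32.000 + 0.0683 = 1.1621
τ₀ = 8FD/(πd³) = 8·628·36.0/(π·4.0³) = 180864/201.06 = 899.54 MPa
τ_max = K·τ₀ = 1.1621 × 899.54 = 1045.3 MPa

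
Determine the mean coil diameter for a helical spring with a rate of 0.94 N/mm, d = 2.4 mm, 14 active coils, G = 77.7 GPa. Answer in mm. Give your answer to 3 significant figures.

29.0 mm

D = (Gd⁴/(8N_a·k))^(1/3) = (77.7×10³·2.4⁴/(8·14·0.94))^(1/3)
  = (24486.1)^(1/3) = 29.0384 mm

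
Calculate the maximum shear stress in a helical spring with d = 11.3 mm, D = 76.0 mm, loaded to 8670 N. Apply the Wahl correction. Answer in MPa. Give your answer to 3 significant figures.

Spring index C = D/d = 76.0/11.3 = 6.7257
K_W = (4C−1)/(4C−4) + 0.615/C = 25.903/22.903 + 0.0914 = 1.2224
τ₀ = 8FD/(πd³) = 8·8670·76.0/(π·11.3³) = 5.27136e+06/4533 = 1162.9 MPa
τ_max = K·τ₀ = 1.2224 × 1162.9 = 1421.5 MPa

1420 MPa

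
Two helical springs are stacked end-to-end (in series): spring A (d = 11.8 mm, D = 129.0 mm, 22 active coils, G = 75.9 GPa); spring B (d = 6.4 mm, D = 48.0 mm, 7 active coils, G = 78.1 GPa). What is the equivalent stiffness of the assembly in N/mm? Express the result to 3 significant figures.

3.29 N/mm

k_A = Gd⁴/(8D³N_a) = (75.9×10³)(11.8⁴)/(8·129.0³·22) = 3.8948 N/mm
k_B = Gd⁴/(8D³N_a) = (78.1×10³)(6.4⁴)/(8·48.0³·7) = 21.157 N/mm
Series: 1/k_eq = 1/3.8948 + 1/21.157 = 0.30402; k_eq = 3.2893 N/mm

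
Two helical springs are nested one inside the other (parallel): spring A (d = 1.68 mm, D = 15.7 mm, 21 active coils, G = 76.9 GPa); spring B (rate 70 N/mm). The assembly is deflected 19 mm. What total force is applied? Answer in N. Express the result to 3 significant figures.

k_A = Gd⁴/(8D³N_a) = (76.9×10³)(1.68⁴)/(8·15.7³·21) = 0.94223 N/mm
Parallel: k_eq = 0.94223 + 70 = 70.942 N/mm
F = k_eq·δ = 70.942·19 = 1347.9 N

1350 N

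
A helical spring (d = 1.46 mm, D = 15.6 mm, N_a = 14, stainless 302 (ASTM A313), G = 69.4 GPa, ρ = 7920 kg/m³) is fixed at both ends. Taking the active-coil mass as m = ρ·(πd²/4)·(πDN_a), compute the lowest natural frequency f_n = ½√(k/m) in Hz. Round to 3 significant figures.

k = Gd⁴/(8D³N_a) = (69.4×10³)(1.46⁴)/(8·15.6³·14) = 0.74162 N/mm = 741.62 N/m
Wire length L = πDN_a = π·15.6·14 = 686.12 mm
m = ρ·(πd²/4)·L = 7920 × 1.6742×10⁻⁶ m² × 0.68612 m = 0.0090975 kg
f_n = ½√(k/m) = 0.5·√(741.62/0.0090975) = 0.5·√(81518) = 142.76 Hz

143 Hz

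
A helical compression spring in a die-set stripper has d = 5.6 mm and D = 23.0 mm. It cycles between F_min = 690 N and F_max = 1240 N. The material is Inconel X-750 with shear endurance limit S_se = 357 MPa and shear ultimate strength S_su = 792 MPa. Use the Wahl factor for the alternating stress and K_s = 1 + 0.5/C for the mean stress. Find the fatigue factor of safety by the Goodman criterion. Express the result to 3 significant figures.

1.23

C = D/d = 23.0/5.6 = 4.1071; K_W = (4C−1)/(4C−4)+0.615/C = 1.3911; K_s = 1+0.5/C = 1.1217
F_a = (F_max−F_min)/2 = 275 N; F_m = (F_max+F_min)/2 = 965 N
τ_a = K_W·8F_aD/(πd³) = 1.3911 × 91.714 = 127.59 MPa
τ_m = K_s·8F_mD/(πd³) = 1.1217 × 321.83 = 361.01 MPa
Goodman: 1/n_f = τ_a/S_se + τ_m/S_su = 127.59/357 + 361.01/792 = 0.35738 + 0.45582 = 0.81321
n_f = 1/0.81321 = 1.23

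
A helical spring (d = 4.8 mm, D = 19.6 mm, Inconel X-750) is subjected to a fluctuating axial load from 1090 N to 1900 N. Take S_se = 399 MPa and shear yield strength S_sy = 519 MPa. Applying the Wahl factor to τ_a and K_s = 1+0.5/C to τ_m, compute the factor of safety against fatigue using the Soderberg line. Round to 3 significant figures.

0.477

C = D/d = 19.6/4.8 = 4.0833; K_W = (4C−1)/(4C−4)+0.615/C = 1.3939; K_s = 1+0.5/C = 1.1224
F_a = (F_max−F_min)/2 = 405 N; F_m = (F_max+F_min)/2 = 1495 N
τ_a = K_W·8F_aD/(πd³) = 1.3939 × 182.78 = 254.77 MPa
τ_m = K_s·8F_mD/(πd³) = 1.1224 × 674.7 = 757.32 MPa
Soderberg: 1/n_f = τ_a/S_se + τ_m/S_sy = 254.77/399 + 757.32/519 = 0.63852 + 1.45919 = 2.0977
n_f = 1/2.0977 = 0.4767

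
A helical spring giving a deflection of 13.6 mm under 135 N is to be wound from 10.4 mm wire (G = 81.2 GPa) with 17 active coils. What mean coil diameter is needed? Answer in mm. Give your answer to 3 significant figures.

88.9 mm

Required rate k = F/δ = 135/13.6 = 9.9265 N/mm
D = (Gd⁴/(8N_a·k))^(1/3) = (81.2×10³·10.4⁴/(8·17·9.9265))^(1/3)
  = (703648)^(1/3) = 88.9444 mm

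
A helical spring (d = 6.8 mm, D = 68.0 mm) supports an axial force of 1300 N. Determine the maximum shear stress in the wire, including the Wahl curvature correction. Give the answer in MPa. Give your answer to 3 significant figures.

Spring index C = D/d = 68.0/6.8 = 10.0000
K_W = (4C−1)/(4C−4) + 0.615/C = 39.000/36.000 + 0.0615 = 1.1448
τ₀ = 8FD/(πd³) = 8·1300·68.0/(π·6.8³) = 707200/987.82 = 715.92 MPa
τ_max = K·τ₀ = 1.1448 × 715.92 = 819.61 MPa

820 MPa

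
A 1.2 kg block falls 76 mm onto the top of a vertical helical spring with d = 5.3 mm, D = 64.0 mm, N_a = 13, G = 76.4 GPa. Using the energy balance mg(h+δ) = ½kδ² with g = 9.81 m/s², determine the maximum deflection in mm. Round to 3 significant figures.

k = Gd⁴/(8D³N_a) = (76.4×10³)(5.3⁴)/(8·64.0³·13) = 2.2112 N/mm
W = mg = 1.2 × 9.81 = 11.772 N
½kδ² − Wδ − Wh = 0 → δ = (W + √(W² + 2kWh))/k
δ = (11.772 + √(138.58 + 3956.56))/2.2112 = (11.772 + 63.993)/2.2112 = 34.265 mm

34.3 mm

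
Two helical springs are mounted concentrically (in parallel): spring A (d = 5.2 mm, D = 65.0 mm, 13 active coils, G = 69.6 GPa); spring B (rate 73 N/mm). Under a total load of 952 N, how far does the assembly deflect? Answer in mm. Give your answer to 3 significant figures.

k_A = Gd⁴/(8D³N_a) = (69.6×10³)(5.2⁴)/(8·65.0³·13) = 1.7818 N/mm
Parallel: k_eq = 1.7818 + 73 = 74.782 N/mm
δ = F/k_eq = 952/74.782 = 12.73 mm

12.7 mm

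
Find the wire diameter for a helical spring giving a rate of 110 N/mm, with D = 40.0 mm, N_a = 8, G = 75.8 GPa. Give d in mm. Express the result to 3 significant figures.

d = (8D³N_a·k / G)^(1/4) = (8·40.0³·8·110 / (75.8×10³))^0.25
  = (5944.1)^0.25 = 8.7805 mm

8.78 mm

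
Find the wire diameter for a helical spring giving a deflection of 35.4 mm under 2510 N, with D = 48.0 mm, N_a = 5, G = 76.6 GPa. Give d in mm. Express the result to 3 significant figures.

Required rate k = F/δ = 2510/35.4 = 70.904 N/mm
d = (8D³N_a·k / G)^(1/4) = (8·48.0³·5·70.904 / (76.6×10³))^0.25
  = (4094.7)^0.25 = 7.9994 mm

8.00 mm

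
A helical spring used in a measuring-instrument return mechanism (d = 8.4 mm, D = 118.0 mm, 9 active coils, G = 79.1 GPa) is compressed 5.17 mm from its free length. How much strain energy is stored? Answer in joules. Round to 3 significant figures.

0.0445 J

k = Gd⁴/(8D³N_a) = (79.1×10³)(8.4⁴)/(8·118.0³·9) = 3.329 N/mm
U = ½kδ² = 0.5 × 3.329 × 5.17² = 44.49 N·mm = 0.04449 J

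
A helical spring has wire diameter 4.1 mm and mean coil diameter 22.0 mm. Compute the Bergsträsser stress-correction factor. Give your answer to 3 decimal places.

1.271

C = D/d = 22.0/4.1 = 5.3659
K_B = (4C+2)/(4C−3) = 23.463/18.463 = 1.2708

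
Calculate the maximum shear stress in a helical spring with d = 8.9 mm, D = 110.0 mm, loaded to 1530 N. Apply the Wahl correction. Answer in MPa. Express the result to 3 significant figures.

Spring index C = D/d = 110.0/8.9 = 12.3596
K_W = (4C−1)/(4C−4) + 0.615/C = 48.438/45.438 + 0.0498 = 1.1158
τ₀ = 8FD/(πd³) = 8·1530·110.0/(π·8.9³) = 1.3464e+06/2214.7 = 607.93 MPa
τ_max = K·τ₀ = 1.1158 × 607.93 = 678.32 MPa

678 MPa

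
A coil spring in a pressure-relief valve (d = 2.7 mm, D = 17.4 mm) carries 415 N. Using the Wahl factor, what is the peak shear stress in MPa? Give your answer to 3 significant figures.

1150 MPa

Spring index C = D/d = 17.4/2.7 = 6.4444
K_W = (4C−1)/(4C−4) + 0.615/C = 24.778/21.778 + 0.0954 = 1.2332
τ₀ = 8FD/(πd³) = 8·415·17.4/(π·2.7³) = 57768/61.836 = 934.21 MPa
τ_max = K·τ₀ = 1.2332 × 934.21 = 1152.1 MPa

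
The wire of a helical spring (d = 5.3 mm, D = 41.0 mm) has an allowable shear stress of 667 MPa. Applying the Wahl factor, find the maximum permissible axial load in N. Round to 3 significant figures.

799 N

C = D/d = 41.0/5.3 = 7.7358
K_W = (4C−1)/(4C−4) + 0.615/C = 29.943/26.943 + 0.0795 = 1.1908
τ_max = K·8FD/(πd³) → F_max = τ_allow·πd³/(8DK)
F_max = 667·π·5.3³/(8·41.0·1.1908) = 3.1196e+05/390.6 = 798.68 N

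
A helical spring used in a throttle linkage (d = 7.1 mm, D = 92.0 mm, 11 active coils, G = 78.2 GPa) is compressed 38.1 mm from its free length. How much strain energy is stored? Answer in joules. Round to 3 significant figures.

k = Gd⁴/(8D³N_a) = (78.2×10³)(7.1⁴)/(8·92.0³·11) = 2.9 N/mm
U = ½kδ² = 0.5 × 2.9 × 38.1² = 2104.8 N·mm = 2.1048 J

2.10 J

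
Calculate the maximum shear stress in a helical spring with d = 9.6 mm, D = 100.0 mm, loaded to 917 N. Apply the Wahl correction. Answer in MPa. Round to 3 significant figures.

Spring index C = D/d = 100.0/9.6 = 10.4167
K_W = (4C−1)/(4C−4) + 0.615/C = 40.667/37.667 + 0.0590 = 1.1387
τ₀ = 8FD/(πd³) = 8·917·100.0/(π·9.6³) = 733600/2779.5 = 263.93 MPa
τ_max = K·τ₀ = 1.1387 × 263.93 = 300.54 MPa

301 MPa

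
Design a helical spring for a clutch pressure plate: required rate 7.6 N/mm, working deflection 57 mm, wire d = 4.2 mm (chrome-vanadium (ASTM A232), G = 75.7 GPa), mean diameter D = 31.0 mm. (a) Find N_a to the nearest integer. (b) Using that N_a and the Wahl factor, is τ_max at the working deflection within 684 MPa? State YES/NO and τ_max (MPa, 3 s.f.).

N_a = Gd⁴/(8D³k) = (75.7×10³)(4.2⁴)/(8·31.0³·7.6) = 13 → N_a = 13
Actual rate k = Gd⁴/(8D³·13) = 7.6028 N/mm
Working load F = kδ = 7.6028·57 = 433.36 N
C = 31.0/4.2 = 7.3810; K_W = (4C−1)/(4C−4)+0.615/C = 1.2009
τ_max = K_W·8FD/(πd³) = 1.2009·461.75 = 554.49 MPa
τ_max ≤ 684 MPa → acceptable

(a) 13 coils; (b) YES, τ_max = 554 MPa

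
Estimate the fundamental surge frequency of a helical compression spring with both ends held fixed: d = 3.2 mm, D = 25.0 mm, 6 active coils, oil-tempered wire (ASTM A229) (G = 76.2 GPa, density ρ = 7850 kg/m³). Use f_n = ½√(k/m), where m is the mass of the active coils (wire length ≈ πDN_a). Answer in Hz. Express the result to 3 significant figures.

299 Hz

k = Gd⁴/(8D³N_a) = (76.2×10³)(3.2⁴)/(8·25.0³·6) = 10.654 N/mm = 10654 N/m
Wire length L = πDN_a = π·25.0·6 = 471.24 mm
m = ρ·(πd²/4)·L = 7850 × 8.0425×10⁻⁶ m² × 0.47124 m = 0.029751 kg
f_n = ½√(k/m) = 0.5·√(10654/0.029751) = 0.5·√(3.5809e+05) = 299.2 Hz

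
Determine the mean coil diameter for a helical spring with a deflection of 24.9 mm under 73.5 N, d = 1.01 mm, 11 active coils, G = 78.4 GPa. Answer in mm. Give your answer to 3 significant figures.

6.80 mm

Required rate k = F/δ = 73.5/24.9 = 2.9518 N/mm
D = (Gd⁴/(8N_a·k))^(1/3) = (78.4×10³·1.01⁴/(8·11·2.9518))^(1/3)
  = (314.073)^(1/3) = 6.7974 mm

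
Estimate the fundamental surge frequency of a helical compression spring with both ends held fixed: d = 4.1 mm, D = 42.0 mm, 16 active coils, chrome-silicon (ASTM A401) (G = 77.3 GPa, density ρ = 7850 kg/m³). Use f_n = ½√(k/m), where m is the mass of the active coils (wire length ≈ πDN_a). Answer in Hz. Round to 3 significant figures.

k = Gd⁴/(8D³N_a) = (77.3×10³)(4.1⁴)/(8·42.0³·16) = 2.3033 N/mm = 2303.3 N/m
Wire length L = πDN_a = π·42.0·16 = 2111.2 mm
m = ρ·(πd²/4)·L = 7850 × 13.203×10⁻⁶ m² × 2.1112 m = 0.2188 kg
f_n = ½√(k/m) = 0.5·√(2303.3/0.2188) = 0.5·√(10527) = 51.301 Hz

51.3 Hz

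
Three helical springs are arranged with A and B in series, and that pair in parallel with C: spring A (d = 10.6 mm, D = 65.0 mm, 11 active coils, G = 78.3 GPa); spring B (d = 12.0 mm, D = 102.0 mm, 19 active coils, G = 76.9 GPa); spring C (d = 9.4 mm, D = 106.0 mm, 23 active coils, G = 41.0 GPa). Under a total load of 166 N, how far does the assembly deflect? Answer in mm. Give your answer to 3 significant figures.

k_A = Gd⁴/(8D³N_a) = (78.3×10³)(10.6⁴)/(8·65.0³·11) = 40.904 N/mm
k_B = Gd⁴/(8D³N_a) = (76.9×10³)(12.0⁴)/(8·102.0³·19) = 9.8857 N/mm
k_C = Gd⁴/(8D³N_a) = (41.0×10³)(9.4⁴)/(8·106.0³·23) = 1.4607 N/mm
Springs A,B series: k_AB = 1/(1/40.904+1/9.8857) = 7.9615 N/mm; parallel with C: k_eq = 7.9615+1.4607 = 9.4222 N/mm
δ = F/k_eq = 166/9.4222 = 17.618 mm

17.6 mm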